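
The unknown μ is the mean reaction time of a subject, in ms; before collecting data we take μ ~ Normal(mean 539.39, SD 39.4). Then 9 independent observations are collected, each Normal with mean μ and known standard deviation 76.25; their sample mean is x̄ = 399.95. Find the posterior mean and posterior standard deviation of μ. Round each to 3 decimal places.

Posterior mean ≈ 440.926; posterior SD ≈ 21.358

Prior precision 1/τ₀² = 1/39.4² = 0.00064418; data precision n/σ² = 9/76.25² = 0.00154797.
Posterior precision = 0.00064418 + 0.00154797 = 0.00219215, giving posterior SD = 1/√0.00219215 = 21.358.
Posterior mean = (0.00064418·539.39 + 0.00154797·399.95) / 0.00219215 = 440.926.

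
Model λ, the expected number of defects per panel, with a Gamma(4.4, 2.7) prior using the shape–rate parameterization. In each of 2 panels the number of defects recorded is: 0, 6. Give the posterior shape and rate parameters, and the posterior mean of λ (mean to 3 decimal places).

The Poisson likelihood adds the total count to the shape and the number of exposure periods to the rate. Here ∑xᵢ = 6 and n = 2, so shape 4.4→10.4 and rate 2.7→4.7.
E[λ | data] = 10.4/4.7 = 2.213.

Posterior: Gamma(shape=10.4, rate=4.7); mean ≈ 2.213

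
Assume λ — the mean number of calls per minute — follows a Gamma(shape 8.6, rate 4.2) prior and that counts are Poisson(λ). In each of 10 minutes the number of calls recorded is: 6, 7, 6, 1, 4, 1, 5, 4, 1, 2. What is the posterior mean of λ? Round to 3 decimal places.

Total count ∑xᵢ = 37 over n = 10 minutes.
Gamma is conjugate to the Poisson likelihood: posterior is Gamma(shape = 8.6+37 = 45.6, rate = 4.2+10 = 14.2).
Posterior mean = shape/rate = 45.6/14.2 = 3.211.

Posterior mean ≈ 3.211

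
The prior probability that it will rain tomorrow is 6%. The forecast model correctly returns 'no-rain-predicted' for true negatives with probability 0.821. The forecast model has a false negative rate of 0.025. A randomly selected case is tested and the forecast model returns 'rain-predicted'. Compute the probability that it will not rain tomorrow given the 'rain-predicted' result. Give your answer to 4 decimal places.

P(¬H | E) ≈ 0.7420

Write H for 'it will rain tomorrow'. Prior odds H:¬H = 0.06/0.94 = 0.063830. For the 'rain-predicted' outcome, the likelihood ratio is 0.975/0.179 = 5.4469.
Posterior odds = 0.063830 × 5.4469 = 0.34768, so P(H|E) = 0.34768/(1+0.34768) = 0.2580. Then P(¬H|E) = 1 − 0.2580 = 0.7420.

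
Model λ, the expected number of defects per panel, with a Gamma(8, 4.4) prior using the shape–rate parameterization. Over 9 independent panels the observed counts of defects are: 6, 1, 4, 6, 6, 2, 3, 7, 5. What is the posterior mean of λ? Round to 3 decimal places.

Posterior mean ≈ 3.582

Total count ∑xᵢ = 40 over n = 9 panels.
Gamma is conjugate to the Poisson likelihood: posterior is Gamma(shape = 8+40 = 48, rate = 4.4+9 = 13.4).
E[λ | data] = 48/13.4 = 3.582.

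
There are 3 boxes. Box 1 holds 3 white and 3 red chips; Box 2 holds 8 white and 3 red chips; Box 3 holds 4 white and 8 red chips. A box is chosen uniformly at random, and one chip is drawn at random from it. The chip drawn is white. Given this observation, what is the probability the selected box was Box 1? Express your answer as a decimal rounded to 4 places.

Posterior probability ≈ 0.3204

P(white|Box 1) = 0.5; P(white|Box 2) = 0.7273; P(white|Box 3) = 0.3333.
Prior × likelihood for each source: 0.333333·0.5=0.1667, 0.333333·0.7273=0.2424, 0.333333·0.3333=0.1111. Summing gives P(white) = 0.52020.
P(Box 1 | white) = 0.1667 / 0.52020 = 0.3204.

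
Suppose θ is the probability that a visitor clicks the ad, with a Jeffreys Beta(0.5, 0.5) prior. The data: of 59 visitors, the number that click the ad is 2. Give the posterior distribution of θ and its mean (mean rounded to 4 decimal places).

The binomial likelihood is conjugate to the Beta prior: with 2 successes and 57 failures, the posterior is Beta(0.5+2, 0.5+57) = Beta(2.5, 57.5).
Posterior mean = α/(α+β) = 2.5/60 = 0.0417.

Posterior: Beta(2.5, 57.5); mean ≈ 0.0417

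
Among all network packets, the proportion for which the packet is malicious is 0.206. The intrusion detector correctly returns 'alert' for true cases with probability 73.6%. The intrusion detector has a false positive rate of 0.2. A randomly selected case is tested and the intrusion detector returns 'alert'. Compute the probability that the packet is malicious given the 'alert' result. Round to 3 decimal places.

P(H | E) ≈ 0.488

Write H for 'the packet is malicious'. Prior odds H:¬H = 0.206/0.794 = 0.25945. For the 'alert' outcome, the likelihood ratio is 0.736/0.2 = 3.6800.
Posterior odds = 0.25945 × 3.6800 = 0.95476, so P(H|E) = 0.95476/(1+0.95476) = 0.488.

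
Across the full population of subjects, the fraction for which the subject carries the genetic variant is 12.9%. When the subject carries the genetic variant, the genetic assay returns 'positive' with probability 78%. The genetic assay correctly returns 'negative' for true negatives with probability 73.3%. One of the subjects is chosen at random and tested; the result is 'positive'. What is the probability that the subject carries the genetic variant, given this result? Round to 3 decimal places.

P(H | E) ≈ 0.302

Let H be the event that the subject carries the genetic variant. P(H) = 0.129, so P(¬H) = 0.871. With E the 'positive' result, P(E|H) = 0.78 and P(E|¬H) = 0.267.
P(E) = 0.78·0.129 + 0.267·0.871 = 0.10062 + 0.23256 = 0.33318.
By Bayes' theorem, P(H|E) = 0.10062 / 0.33318 = 0.302.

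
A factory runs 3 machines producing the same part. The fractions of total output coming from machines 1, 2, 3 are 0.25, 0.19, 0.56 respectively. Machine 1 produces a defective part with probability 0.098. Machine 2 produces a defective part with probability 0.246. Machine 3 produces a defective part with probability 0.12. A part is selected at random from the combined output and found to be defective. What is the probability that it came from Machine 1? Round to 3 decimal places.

Posterior probability ≈ 0.177

P(defective|M1) = 0.098; P(defective|M2) = 0.246; P(defective|M3) = 0.12.
Prior × likelihood for each source: 0.25·0.098=0.02450, 0.19·0.246=0.04674, 0.56·0.12=0.06720. Summing gives P(defective) = 0.13844.
P(Machine 1 | defective) = 0.02450 / 0.13844 = 0.177.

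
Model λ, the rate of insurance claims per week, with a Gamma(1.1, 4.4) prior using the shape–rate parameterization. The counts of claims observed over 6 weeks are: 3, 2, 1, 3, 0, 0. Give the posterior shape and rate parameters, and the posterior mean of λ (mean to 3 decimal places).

Total count ∑xᵢ = 9 over n = 6 weeks.
Gamma is conjugate to the Poisson likelihood: posterior is Gamma(shape = 1.1+9 = 10.1, rate = 4.4+6 = 10.4).
E[λ | data] = 10.1/10.4 = 0.971.

Posterior: Gamma(shape=10.1, rate=10.4); mean ≈ 0.971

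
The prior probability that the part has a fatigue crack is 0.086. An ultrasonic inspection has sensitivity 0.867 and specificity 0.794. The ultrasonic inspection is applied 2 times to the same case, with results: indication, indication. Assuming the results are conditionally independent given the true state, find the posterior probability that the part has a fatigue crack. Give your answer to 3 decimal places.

Posterior P(H) ≈ 0.625

Let H be the event that the part has a fatigue crack; start with P(H) = 0.086. P('indication'|H) = 0.867, P('indication'|¬H) = 0.206.
Update on result 1 ('indication'): P(H) ← 0.867·0.0860 / (0.867·0.0860 + 0.206·0.9140) = 0.074562/0.26285 = 0.2837.
Update on result 2 ('indication'): P(H) ← 0.867·0.2837 / (0.867·0.2837 + 0.206·0.7163) = 0.24594/0.39351 = 0.6250.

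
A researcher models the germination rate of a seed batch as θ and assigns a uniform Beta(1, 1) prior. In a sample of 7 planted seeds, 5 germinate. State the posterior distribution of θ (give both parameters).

Posterior: Beta(6, 3)

The binomial likelihood is conjugate to the Beta prior: with 5 successes and 2 failures, the posterior is Beta(1+5, 1+2) = Beta(6, 3).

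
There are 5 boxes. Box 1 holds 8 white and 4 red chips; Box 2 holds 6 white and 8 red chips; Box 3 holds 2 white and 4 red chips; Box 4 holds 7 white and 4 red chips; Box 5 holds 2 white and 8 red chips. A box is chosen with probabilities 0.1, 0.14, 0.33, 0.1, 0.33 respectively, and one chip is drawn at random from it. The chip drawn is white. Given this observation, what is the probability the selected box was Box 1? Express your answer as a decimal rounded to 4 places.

Tabulate prior·likelihood by source: [1] prior 0.1, lik 0.6667, product 0.06667; [2] prior 0.14, lik 0.4286, product 0.06000; [3] prior 0.33, lik 0.3333, product 0.1100; [4] prior 0.1, lik 0.6364, product 0.06364; [5] prior 0.33, lik 0.2, product 0.06600.
Normalizing constant = 0.36630; the posterior for Box 1 is its product over the sum, 0.06667/0.36630 = 0.1820.

Posterior probability ≈ 0.1820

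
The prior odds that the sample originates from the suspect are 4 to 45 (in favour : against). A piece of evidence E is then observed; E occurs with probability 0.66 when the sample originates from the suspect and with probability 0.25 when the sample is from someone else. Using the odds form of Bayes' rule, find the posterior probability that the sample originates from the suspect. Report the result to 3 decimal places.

Prior odds = 4/45 = 0.088889.
Likelihood ratio for E = 0.66/0.25 = 2.6400.
Posterior odds = prior odds × LR = 0.23467.
Posterior probability = odds/(1+odds) = 0.23467/1.2347 = 0.190.

Posterior probability ≈ 0.190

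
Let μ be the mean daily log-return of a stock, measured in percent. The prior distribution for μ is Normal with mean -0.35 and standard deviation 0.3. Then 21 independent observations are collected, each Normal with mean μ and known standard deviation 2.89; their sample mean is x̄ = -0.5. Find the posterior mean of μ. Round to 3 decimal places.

Posterior mean ≈ -0.378

With known σ, the Normal prior is conjugate. Weight on the data is w = (n/σ²)/(n/σ² + 1/τ₀²) = 2.51434/(2.51434+11.1111) = 0.18453.
Posterior mean = w·x̄ + (1−w)·μ₀ = 0.18453·-0.5 + 0.81547·-0.35 = -0.378.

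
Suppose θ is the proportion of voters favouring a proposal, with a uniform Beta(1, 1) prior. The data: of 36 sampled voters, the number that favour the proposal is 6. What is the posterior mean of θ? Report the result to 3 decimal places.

Observing 6 successes and 30 failures updates Beta(1, 1) by adding the success and failure counts to the two shape parameters: α = 1+6 = 7, β = 1+30 = 31.
E[θ | data] = 7/(7+31) = 0.184.

Posterior mean ≈ 0.184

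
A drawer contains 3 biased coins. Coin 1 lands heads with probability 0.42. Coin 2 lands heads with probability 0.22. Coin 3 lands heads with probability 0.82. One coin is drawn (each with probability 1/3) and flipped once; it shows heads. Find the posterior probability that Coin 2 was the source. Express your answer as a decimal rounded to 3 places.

Posterior probability ≈ 0.151

Tabulate prior·likelihood by source: [1] prior 0.333333, lik 0.42, product 0.1400; [2] prior 0.333333, lik 0.22, product 0.07333; [3] prior 0.333333, lik 0.82, product 0.2733.
Normalizing constant = 0.48667; the posterior for Coin 2 is its product over the sum, 0.07333/0.48667 = 0.151.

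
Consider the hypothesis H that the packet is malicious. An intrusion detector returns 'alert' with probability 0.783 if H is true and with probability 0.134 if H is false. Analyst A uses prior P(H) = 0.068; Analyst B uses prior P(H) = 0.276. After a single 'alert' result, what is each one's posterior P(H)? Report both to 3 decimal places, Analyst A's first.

P('+'|H) = 0.783, P('+'|¬H) = 0.134.
Analyst A: numerator 0.783·0.068 = 0.053244; evidence = 0.053244+0.134·0.932 = 0.17813; posterior = 0.299.
Analyst B: numerator 0.783·0.276 = 0.21611; evidence = 0.21611+0.134·0.724 = 0.31312; posterior = 0.690.

Analyst A: 0.299; Analyst B: 0.690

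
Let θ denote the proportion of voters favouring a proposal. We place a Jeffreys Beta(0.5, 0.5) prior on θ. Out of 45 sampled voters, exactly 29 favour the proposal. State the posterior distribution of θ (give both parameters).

Posterior: Beta(29.5, 16.5)

Observing 29 successes and 16 failures updates Beta(0.5, 0.5) by adding the success and failure counts to the two shape parameters: α = 0.5+29 = 29.5, β = 0.5+16 = 16.5.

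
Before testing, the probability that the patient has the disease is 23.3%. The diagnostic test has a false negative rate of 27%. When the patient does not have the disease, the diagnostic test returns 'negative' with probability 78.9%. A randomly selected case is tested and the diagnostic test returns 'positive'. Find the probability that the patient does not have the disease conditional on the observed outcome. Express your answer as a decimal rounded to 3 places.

P(¬H | E) ≈ 0.488

Write H for 'the patient has the disease'. Prior odds H:¬H = 0.233/0.767 = 0.30378. For the 'positive' outcome, the likelihood ratio is 0.73/0.211 = 3.4597.
Posterior odds = 0.30378 × 3.4597 = 1.0510, so P(H|E) = 1.0510/(1+1.0510) = 0.512. Then P(¬H|E) = 1 − 0.512 = 0.488.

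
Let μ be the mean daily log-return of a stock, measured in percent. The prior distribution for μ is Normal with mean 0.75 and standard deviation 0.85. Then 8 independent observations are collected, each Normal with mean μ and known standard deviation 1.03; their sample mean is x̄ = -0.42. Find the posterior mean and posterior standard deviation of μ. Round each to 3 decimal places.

Prior precision 1/τ₀² = 1/0.85² = 1.38408; data precision n/σ² = 8/1.03² = 7.54077.
Posterior precision = 1.38408 + 7.54077 = 8.92485, giving posterior SD = 1/√8.92485 = 0.335.
Posterior mean = (1.38408·0.75 + 7.54077·-0.42) / 8.92485 = -0.239.

Posterior mean ≈ -0.239; posterior SD ≈ 0.335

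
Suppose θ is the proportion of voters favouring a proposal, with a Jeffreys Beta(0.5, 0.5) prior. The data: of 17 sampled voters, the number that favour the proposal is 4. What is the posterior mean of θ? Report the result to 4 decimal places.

Posterior mean ≈ 0.2500

The binomial likelihood is conjugate to the Beta prior: with 4 successes and 13 failures, the posterior is Beta(0.5+4, 0.5+13) = Beta(4.5, 13.5).
E[θ | data] = 4.5/(4.5+13.5) = 0.2500.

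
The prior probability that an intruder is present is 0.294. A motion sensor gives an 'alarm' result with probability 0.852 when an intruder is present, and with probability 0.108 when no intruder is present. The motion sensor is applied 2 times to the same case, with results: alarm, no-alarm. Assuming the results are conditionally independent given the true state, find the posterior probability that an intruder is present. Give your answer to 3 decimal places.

Let H be the event that an intruder is present; start with P(H) = 0.294. P('alarm'|H) = 0.852, P('alarm'|¬H) = 0.108.
Update on result 1 ('alarm'): P(H) ← 0.852·0.2940 / (0.852·0.2940 + 0.108·0.7060) = 0.25049/0.32674 = 0.7666.
Update on result 2 ('no-alarm'): P(H) ← 0.148·0.7666 / (0.148·0.7666 + 0.892·0.2334) = 0.11346/0.32162 = 0.3528.

Posterior P(H) ≈ 0.353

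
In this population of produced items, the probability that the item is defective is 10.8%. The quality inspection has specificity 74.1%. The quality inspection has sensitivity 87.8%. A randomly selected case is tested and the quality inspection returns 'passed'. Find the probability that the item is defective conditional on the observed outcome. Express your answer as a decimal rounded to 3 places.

Let H be the event that the item is defective. P(H) = 0.108, so P(¬H) = 0.892. With E the 'passed' result, P(E|H) = 0.122 and P(E|¬H) = 0.741.
P(E) = 0.122·0.108 + 0.741·0.892 = 0.013176 + 0.66097 = 0.67415.
By Bayes' theorem, P(H|E) = 0.013176 / 0.67415 = 0.020.

P(H | E) ≈ 0.020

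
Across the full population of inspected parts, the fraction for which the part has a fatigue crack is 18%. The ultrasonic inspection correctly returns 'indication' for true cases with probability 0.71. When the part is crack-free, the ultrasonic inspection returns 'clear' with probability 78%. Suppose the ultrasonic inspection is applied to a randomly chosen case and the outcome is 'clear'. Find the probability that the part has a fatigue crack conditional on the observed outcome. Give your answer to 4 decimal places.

Write H for 'the part has a fatigue crack'. Prior odds H:¬H = 0.18/0.82 = 0.21951. For the 'clear' outcome, the likelihood ratio is 0.29/0.78 = 0.37179.
Posterior odds = 0.21951 × 0.37179 = 0.081614, so P(H|E) = 0.081614/(1+0.081614) = 0.0755.

P(H | E) ≈ 0.0755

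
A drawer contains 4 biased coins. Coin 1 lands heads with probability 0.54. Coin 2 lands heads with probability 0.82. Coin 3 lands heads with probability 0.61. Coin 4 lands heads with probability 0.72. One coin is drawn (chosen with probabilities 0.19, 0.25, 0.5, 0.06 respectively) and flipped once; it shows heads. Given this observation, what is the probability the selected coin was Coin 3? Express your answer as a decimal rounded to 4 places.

Posterior probability ≈ 0.4651

Tabulate prior·likelihood by source: [1] prior 0.19, lik 0.54, product 0.1026; [2] prior 0.25, lik 0.82, product 0.2050; [3] prior 0.5, lik 0.61, product 0.3050; [4] prior 0.06, lik 0.72, product 0.04320.
Normalizing constant = 0.65580; the posterior for Coin 3 is its product over the sum, 0.3050/0.65580 = 0.4651.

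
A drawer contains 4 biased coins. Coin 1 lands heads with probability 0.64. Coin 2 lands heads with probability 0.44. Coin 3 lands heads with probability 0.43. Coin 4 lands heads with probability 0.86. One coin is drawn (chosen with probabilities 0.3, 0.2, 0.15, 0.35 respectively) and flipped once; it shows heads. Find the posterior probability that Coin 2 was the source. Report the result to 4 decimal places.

Posterior probability ≈ 0.1363

Tabulate prior·likelihood by source: [1] prior 0.3, lik 0.64, product 0.1920; [2] prior 0.2, lik 0.44, product 0.08800; [3] prior 0.15, lik 0.43, product 0.06450; [4] prior 0.35, lik 0.86, product 0.3010.
Normalizing constant = 0.64550; the posterior for Coin 2 is its product over the sum, 0.08800/0.64550 = 0.1363.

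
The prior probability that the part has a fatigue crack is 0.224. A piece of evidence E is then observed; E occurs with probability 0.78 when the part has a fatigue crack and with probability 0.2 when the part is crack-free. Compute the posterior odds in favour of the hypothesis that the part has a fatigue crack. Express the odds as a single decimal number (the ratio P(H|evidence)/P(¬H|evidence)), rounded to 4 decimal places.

Prior odds = 0.224/(1−0.224) = 0.28866. In log-odds, ln(0.28866) = -1.2425.
Add log likelihood ratio: ln(3.9000) = 1.3610.
Posterior log-odds = 0.11847, so posterior odds = exp(0.11847) = 1.1258.

Posterior odds ≈ 1.1258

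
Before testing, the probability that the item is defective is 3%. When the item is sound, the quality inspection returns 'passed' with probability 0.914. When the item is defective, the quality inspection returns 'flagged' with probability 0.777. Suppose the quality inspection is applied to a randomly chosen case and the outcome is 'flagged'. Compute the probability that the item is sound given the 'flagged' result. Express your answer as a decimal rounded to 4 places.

P(¬H | E) ≈ 0.7816

Write H for 'the item is defective'. Prior odds H:¬H = 0.03/0.97 = 0.030928. For the 'flagged' outcome, the likelihood ratio is 0.777/0.086 = 9.0349.
Posterior odds = 0.030928 × 9.0349 = 0.27943, so P(H|E) = 0.27943/(1+0.27943) = 0.2184. Then P(¬H|E) = 1 − 0.2184 = 0.7816.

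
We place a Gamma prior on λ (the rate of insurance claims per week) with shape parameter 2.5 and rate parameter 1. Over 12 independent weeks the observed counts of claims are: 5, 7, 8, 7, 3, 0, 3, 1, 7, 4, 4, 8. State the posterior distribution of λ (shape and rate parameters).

The Poisson likelihood adds the total count to the shape and the number of exposure periods to the rate. Here ∑xᵢ = 57 and n = 12, so shape 2.5→59.5 and rate 1→13.

Posterior: Gamma(shape=59.5, rate=13)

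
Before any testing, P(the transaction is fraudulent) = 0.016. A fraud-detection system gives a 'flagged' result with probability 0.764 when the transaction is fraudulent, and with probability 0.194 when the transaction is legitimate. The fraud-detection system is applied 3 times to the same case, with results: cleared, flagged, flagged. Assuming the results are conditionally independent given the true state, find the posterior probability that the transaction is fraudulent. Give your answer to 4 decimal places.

Posterior P(H) ≈ 0.0688

With H the event that the transaction is fraudulent, the joint likelihood of the observed sequence is P(data|H) = 0.236·0.764·0.764 = 0.13775 and P(data|¬H) = 0.806·0.194·0.194 = 0.030335.
Bayes: P(H|data) = 0.016·0.13775 / (0.016·0.13775 + 0.984·0.030335) = 0.0022040/0.032053 = 0.0688.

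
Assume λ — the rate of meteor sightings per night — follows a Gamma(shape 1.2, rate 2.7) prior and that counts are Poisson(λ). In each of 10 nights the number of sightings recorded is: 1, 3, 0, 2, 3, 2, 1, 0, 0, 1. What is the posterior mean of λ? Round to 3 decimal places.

Total count ∑xᵢ = 13 over n = 10 nights.
Gamma is conjugate to the Poisson likelihood: posterior is Gamma(shape = 1.2+13 = 14.2, rate = 2.7+10 = 12.7).
E[λ | data] = 14.2/12.7 = 1.118.

Posterior mean ≈ 1.118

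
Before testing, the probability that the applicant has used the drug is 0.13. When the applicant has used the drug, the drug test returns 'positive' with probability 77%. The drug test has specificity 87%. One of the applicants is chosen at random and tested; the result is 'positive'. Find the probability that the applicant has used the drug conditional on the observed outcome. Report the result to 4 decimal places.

P(H | E) ≈ 0.4695

Write H for 'the applicant has used the drug'. Prior odds H:¬H = 0.13/0.87 = 0.14943. For the 'positive' outcome, the likelihood ratio is 0.77/0.13 = 5.9231.
Posterior odds = 0.14943 × 5.9231 = 0.88506, so P(H|E) = 0.88506/(1+0.88506) = 0.4695.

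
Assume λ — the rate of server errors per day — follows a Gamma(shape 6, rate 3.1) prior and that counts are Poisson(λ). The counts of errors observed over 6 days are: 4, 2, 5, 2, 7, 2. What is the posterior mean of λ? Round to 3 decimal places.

Posterior mean ≈ 3.077

Total count ∑xᵢ = 22 over n = 6 days.
Gamma is conjugate to the Poisson likelihood: posterior is Gamma(shape = 6+22 = 28, rate = 3.1+6 = 9.1).
E[λ | data] = 28/9.1 = 3.077.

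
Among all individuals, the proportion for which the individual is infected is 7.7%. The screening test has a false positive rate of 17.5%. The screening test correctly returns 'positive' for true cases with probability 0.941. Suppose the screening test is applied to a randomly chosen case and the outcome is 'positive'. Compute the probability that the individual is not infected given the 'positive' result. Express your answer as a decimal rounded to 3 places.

P(¬H | E) ≈ 0.690

Write H for 'the individual is infected'. Prior odds H:¬H = 0.077/0.923 = 0.083424. For the 'positive' outcome, the likelihood ratio is 0.941/0.175 = 5.3771.
Posterior odds = 0.083424 × 5.3771 = 0.44858, so P(H|E) = 0.44858/(1+0.44858) = 0.310. Then P(¬H|E) = 1 − 0.310 = 0.690.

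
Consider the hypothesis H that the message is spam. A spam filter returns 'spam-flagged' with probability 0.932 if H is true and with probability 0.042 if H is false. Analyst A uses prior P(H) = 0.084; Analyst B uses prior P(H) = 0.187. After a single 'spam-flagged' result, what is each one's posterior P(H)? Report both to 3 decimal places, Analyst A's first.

The likelihood ratio for a 'spam-flagged' result is 0.932/0.042 = 22.190.
Analyst A: prior odds 0.084/0.916 = 0.091703; posterior odds 2.0349; posterior probability 0.671.
Analyst B: prior odds 0.187/0.813 = 0.23001; posterior odds 5.1041; posterior probability 0.836.

Analyst A: 0.671; Analyst B: 0.836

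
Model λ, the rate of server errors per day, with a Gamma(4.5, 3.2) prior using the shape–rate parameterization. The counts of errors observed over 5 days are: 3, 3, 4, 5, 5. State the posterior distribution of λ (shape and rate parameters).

Posterior: Gamma(shape=24.5, rate=8.2)

Total count ∑xᵢ = 20 over n = 5 days.
Gamma is conjugate to the Poisson likelihood: posterior is Gamma(shape = 4.5+20 = 24.5, rate = 3.2+5 = 8.2).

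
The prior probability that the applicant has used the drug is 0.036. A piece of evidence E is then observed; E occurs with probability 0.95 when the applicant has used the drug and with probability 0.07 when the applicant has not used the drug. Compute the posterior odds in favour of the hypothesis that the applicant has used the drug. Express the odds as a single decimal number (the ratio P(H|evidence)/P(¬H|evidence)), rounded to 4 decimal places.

Posterior odds ≈ 0.5068

Prior odds = 0.036/(1−0.036) = 0.037344.
Likelihood ratio for E = 0.95/0.07 = 13.571.
Posterior odds = prior odds × LR = 0.50682.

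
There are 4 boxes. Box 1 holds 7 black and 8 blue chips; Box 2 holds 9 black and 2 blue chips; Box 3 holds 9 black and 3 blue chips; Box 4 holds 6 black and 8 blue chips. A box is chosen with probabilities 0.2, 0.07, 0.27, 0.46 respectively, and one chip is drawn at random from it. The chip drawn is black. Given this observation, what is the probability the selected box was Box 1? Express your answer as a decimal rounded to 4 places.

Posterior probability ≈ 0.1696

P(black|Box 1) = 0.4667; P(black|Box 2) = 0.8182; P(black|Box 3) = 0.75; P(black|Box 4) = 0.4286.
Prior × likelihood for each source: 0.2·0.4667=0.09333, 0.07·0.8182=0.05727, 0.27·0.75=0.2025, 0.46·0.4286=0.1971. Summing gives P(black) = 0.55025.
P(Box 1 | black) = 0.09333 / 0.55025 = 0.1696.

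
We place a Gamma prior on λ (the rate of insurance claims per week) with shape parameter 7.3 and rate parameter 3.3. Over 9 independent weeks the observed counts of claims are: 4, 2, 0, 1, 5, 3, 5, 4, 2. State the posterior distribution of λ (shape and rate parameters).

Posterior: Gamma(shape=33.3, rate=12.3)

Total count ∑xᵢ = 26 over n = 9 weeks.
Gamma is conjugate to the Poisson likelihood: posterior is Gamma(shape = 7.3+26 = 33.3, rate = 3.3+9 = 12.3).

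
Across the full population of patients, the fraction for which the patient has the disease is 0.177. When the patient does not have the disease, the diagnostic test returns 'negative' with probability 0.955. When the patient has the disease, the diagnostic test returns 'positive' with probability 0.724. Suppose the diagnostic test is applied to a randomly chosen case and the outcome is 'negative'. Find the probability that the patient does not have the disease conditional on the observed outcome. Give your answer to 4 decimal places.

P(¬H | E) ≈ 0.9415

Let H be the event that the patient has the disease. P(H) = 0.177, so P(¬H) = 0.823. With E the 'negative' result, P(E|H) = 0.276 and P(E|¬H) = 0.955.
P(E) = 0.276·0.177 + 0.955·0.823 = 0.048852 + 0.78596 = 0.83482.
By Bayes' theorem, P(H|E) = 0.048852 / 0.83482 = 0.0585. Hence P(¬H|E) = 1 − 0.0585 = 0.9415.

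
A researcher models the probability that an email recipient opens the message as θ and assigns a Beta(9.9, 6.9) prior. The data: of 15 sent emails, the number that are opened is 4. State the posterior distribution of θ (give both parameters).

Observing 4 successes and 11 failures updates Beta(9.9, 6.9) by adding the success and failure counts to the two shape parameters: α = 9.9+4 = 13.9, β = 6.9+11 = 17.9.

Posterior: Beta(13.9, 17.9)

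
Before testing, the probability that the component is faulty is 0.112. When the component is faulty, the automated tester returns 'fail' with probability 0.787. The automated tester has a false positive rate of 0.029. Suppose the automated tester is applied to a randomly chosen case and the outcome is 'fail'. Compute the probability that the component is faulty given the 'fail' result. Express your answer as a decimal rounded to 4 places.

P(H | E) ≈ 0.7739

Write H for 'the component is faulty'. Prior odds H:¬H = 0.112/0.888 = 0.12613. For the 'fail' outcome, the likelihood ratio is 0.787/0.029 = 27.138.
Posterior odds = 0.12613 × 27.138 = 3.4228, so P(H|E) = 3.4228/(1+3.4228) = 0.7739.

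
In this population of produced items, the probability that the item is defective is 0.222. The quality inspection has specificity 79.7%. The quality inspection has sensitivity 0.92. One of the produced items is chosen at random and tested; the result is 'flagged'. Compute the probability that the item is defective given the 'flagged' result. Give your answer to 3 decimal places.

P(H | E) ≈ 0.564

Write H for 'the item is defective'. Prior odds H:¬H = 0.222/0.778 = 0.28535. For the 'flagged' outcome, the likelihood ratio is 0.92/0.203 = 4.5320.
Posterior odds = 0.28535 × 4.5320 = 1.2932, so P(H|E) = 1.2932/(1+1.2932) = 0.564.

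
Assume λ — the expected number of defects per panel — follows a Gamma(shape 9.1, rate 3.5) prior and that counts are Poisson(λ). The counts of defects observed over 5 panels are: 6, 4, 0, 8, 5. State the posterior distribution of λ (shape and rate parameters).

Total count ∑xᵢ = 23 over n = 5 panels.
Gamma is conjugate to the Poisson likelihood: posterior is Gamma(shape = 9.1+23 = 32.1, rate = 3.5+5 = 8.5).

Posterior: Gamma(shape=32.1, rate=8.5)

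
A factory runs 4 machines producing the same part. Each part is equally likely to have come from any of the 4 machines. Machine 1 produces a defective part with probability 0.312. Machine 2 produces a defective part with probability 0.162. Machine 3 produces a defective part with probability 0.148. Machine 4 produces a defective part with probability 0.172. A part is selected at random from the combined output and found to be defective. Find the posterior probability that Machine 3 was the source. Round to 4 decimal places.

Posterior probability ≈ 0.1864

Tabulate prior·likelihood by source: [1] prior 0.25, lik 0.312, product 0.07800; [2] prior 0.25, lik 0.162, product 0.04050; [3] prior 0.25, lik 0.148, product 0.03700; [4] prior 0.25, lik 0.172, product 0.04300.
Normalizing constant = 0.19850; the posterior for Machine 3 is its product over the sum, 0.03700/0.19850 = 0.1864.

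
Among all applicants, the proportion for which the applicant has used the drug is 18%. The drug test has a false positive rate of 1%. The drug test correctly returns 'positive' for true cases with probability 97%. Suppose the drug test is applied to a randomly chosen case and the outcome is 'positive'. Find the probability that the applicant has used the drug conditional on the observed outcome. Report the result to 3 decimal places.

Write H for 'the applicant has used the drug'. Prior odds H:¬H = 0.18/0.82 = 0.21951. For the 'positive' outcome, the likelihood ratio is 0.97/0.01 = 97.000.
Posterior odds = 0.21951 × 97.000 = 21.293, so P(H|E) = 21.293/(1+21.293) = 0.955.

P(H | E) ≈ 0.955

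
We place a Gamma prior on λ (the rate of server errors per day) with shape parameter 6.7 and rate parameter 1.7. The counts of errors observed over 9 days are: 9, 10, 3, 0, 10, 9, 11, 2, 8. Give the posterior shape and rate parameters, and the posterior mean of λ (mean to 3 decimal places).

The Poisson likelihood adds the total count to the shape and the number of exposure periods to the rate. Here ∑xᵢ = 62 and n = 9, so shape 6.7→68.7 and rate 1.7→10.7.
Posterior mean = shape/rate = 68.7/10.7 = 6.421.

Posterior: Gamma(shape=68.7, rate=10.7); mean ≈ 6.421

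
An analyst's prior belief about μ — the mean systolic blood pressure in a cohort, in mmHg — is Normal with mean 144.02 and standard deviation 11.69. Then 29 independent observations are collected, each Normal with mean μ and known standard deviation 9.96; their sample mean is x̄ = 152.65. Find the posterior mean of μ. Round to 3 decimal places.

Posterior mean ≈ 152.439

Prior precision 1/τ₀² = 1/11.69² = 0.00731764; data precision n/σ² = 29/9.96² = 0.292334.
Posterior precision = 0.00731764 + 0.292334 = 0.299652.
Posterior mean = (0.00731764·144.02 + 0.292334·152.65) / 0.299652 = 152.439.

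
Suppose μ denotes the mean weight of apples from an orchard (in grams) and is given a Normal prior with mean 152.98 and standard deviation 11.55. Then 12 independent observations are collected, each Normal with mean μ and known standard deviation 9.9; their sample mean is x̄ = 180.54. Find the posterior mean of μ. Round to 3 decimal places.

Prior precision 1/τ₀² = 1/11.55² = 0.00749611; data precision n/σ² = 12/9.9² = 0.122436.
Posterior precision = 0.00749611 + 0.122436 = 0.129933.
Posterior mean = (0.00749611·152.98 + 0.122436·180.54) / 0.129933 = 178.950.

Posterior mean ≈ 178.950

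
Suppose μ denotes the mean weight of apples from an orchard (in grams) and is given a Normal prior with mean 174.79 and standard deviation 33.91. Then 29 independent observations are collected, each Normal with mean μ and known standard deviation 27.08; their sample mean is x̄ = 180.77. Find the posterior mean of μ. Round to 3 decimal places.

Prior precision 1/τ₀² = 1/33.91² = 0.00086965; data precision n/σ² = 29/27.08² = 0.0395458.
Posterior precision = 0.00086965 + 0.0395458 = 0.0404155.
Posterior mean = (0.00086965·174.79 + 0.0395458·180.77) / 0.0404155 = 180.641.

Posterior mean ≈ 180.641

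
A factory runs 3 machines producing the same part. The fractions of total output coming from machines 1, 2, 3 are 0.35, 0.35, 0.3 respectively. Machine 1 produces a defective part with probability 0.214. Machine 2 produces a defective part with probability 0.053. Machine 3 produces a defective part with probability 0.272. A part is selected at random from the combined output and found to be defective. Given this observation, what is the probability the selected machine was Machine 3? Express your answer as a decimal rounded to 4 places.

Tabulate prior·likelihood by source: [1] prior 0.35, lik 0.214, product 0.07490; [2] prior 0.35, lik 0.053, product 0.01855; [3] prior 0.3, lik 0.272, product 0.08160.
Normalizing constant = 0.17505; the posterior for Machine 3 is its product over the sum, 0.08160/0.17505 = 0.4662.

Posterior probability ≈ 0.4662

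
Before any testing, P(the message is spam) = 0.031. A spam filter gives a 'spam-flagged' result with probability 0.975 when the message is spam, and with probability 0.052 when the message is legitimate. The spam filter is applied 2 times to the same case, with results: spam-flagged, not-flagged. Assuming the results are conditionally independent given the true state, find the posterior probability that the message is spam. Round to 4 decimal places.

Let H be the event that the message is spam; start with P(H) = 0.031. P('spam-flagged'|H) = 0.975, P('spam-flagged'|¬H) = 0.052.
Update on result 1 ('spam-flagged'): P(H) ← 0.975·0.0310 / (0.975·0.0310 + 0.052·0.9690) = 0.030225/0.080613 = 0.3749.
Update on result 2 ('not-flagged'): P(H) ← 0.025·0.3749 / (0.025·0.3749 + 0.948·0.6251) = 0.0093735/0.60193 = 0.0156.

Posterior P(H) ≈ 0.0156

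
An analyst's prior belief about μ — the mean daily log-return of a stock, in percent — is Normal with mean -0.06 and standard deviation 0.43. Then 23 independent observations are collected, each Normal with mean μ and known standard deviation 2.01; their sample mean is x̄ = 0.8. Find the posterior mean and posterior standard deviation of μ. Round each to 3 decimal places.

With known σ, the Normal prior is conjugate. Weight on the data is w = (n/σ²)/(n/σ² + 1/τ₀²) = 5.69293/(5.69293+5.40833) = 0.51282.
Posterior mean = w·x̄ + (1−w)·μ₀ = 0.51282·0.8 + 0.48718·-0.06 = 0.381. Posterior variance = 1/(5.69293+5.40833) = 0.0900799, so SD = 0.300.

Posterior mean ≈ 0.381; posterior SD ≈ 0.300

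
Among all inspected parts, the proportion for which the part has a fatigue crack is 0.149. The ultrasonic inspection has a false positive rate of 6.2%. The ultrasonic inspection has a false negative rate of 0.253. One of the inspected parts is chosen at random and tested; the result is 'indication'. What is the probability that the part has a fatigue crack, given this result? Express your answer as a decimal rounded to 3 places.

Write H for 'the part has a fatigue crack'. Prior odds H:¬H = 0.149/0.851 = 0.17509. For the 'indication' outcome, the likelihood ratio is 0.747/0.062 = 12.048.
Posterior odds = 0.17509 × 12.048 = 2.1095, so P(H|E) = 2.1095/(1+2.1095) = 0.678.

P(H | E) ≈ 0.678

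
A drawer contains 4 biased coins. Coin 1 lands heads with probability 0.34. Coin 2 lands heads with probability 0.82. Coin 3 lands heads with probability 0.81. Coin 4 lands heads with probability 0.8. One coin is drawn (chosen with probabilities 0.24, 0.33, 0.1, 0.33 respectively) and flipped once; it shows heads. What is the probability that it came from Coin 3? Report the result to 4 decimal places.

Tabulate prior·likelihood by source: [1] prior 0.24, lik 0.34, product 0.08160; [2] prior 0.33, lik 0.82, product 0.2706; [3] prior 0.1, lik 0.81, product 0.08100; [4] prior 0.33, lik 0.8, product 0.2640.
Normalizing constant = 0.69720; the posterior for Coin 3 is its product over the sum, 0.08100/0.69720 = 0.1162.

Posterior probability ≈ 0.1162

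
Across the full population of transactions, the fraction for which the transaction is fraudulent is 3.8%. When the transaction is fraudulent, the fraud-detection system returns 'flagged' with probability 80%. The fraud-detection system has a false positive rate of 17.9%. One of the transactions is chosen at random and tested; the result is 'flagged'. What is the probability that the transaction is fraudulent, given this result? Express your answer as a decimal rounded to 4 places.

P(H | E) ≈ 0.1501

Let H be the event that the transaction is fraudulent. P(H) = 0.038, so P(¬H) = 0.962. With E the 'flagged' result, P(E|H) = 0.8 and P(E|¬H) = 0.179.
P(E) = 0.8·0.038 + 0.179·0.962 = 0.030400 + 0.17220 = 0.20260.
By Bayes' theorem, P(H|E) = 0.030400 / 0.20260 = 0.1501.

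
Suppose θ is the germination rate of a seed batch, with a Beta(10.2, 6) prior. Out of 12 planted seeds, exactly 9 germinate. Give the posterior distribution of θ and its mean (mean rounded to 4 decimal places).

Observing 9 successes and 3 failures updates Beta(10.2, 6) by adding the success and failure counts to the two shape parameters: α = 10.2+9 = 19.2, β = 6+3 = 9.
E[θ | data] = 19.2/(19.2+9) = 0.6809.

Posterior: Beta(19.2, 9); mean ≈ 0.6809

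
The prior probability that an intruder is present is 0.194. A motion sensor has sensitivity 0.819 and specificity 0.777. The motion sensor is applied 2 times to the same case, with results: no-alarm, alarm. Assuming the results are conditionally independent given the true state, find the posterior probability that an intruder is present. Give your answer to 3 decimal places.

Posterior P(H) ≈ 0.171

Let H be the event that an intruder is present; start with P(H) = 0.194. P('alarm'|H) = 0.819, P('alarm'|¬H) = 0.223.
Update on result 1 ('no-alarm'): P(H) ← 0.181·0.1940 / (0.181·0.1940 + 0.777·0.8060) = 0.035114/0.66138 = 0.0531.
Update on result 2 ('alarm'): P(H) ← 0.819·0.0531 / (0.819·0.0531 + 0.223·0.9469) = 0.043483/0.25464 = 0.1708.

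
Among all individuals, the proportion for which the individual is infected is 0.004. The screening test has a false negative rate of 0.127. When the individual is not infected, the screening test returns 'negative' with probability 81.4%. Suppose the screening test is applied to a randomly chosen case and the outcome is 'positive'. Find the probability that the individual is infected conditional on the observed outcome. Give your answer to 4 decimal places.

P(H | E) ≈ 0.0185

Write H for 'the individual is infected'. Prior odds H:¬H = 0.004/0.996 = 0.0040161. For the 'positive' outcome, the likelihood ratio is 0.873/0.186 = 4.6935.
Posterior odds = 0.0040161 × 4.6935 = 0.018850, so P(H|E) = 0.018850/(1+0.018850) = 0.0185.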